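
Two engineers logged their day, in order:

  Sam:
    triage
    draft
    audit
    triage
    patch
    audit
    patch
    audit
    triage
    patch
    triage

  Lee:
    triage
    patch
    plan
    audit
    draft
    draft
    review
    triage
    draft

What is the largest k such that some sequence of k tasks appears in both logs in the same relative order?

One common subsequence of length 4: triage (Sam #4, Lee #1); then patch (Sam #5, Lee #2); then audit (Sam #6, Lee #4); then triage (Sam #9, Lee #8). dp[11][9] = 4 confirms this is the maximum.

4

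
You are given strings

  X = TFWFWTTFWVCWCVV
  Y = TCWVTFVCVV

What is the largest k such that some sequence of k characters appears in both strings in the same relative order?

Taking T (X #1, Y #1) → W (X #3, Y #3) → T (X #7, Y #5) → F (X #8, Y #6) → V (X #10, Y #7) → C (X #13, Y #8) → V (X #14, Y #9) → V (X #15, Y #10) gives a common subsequence of length 8. The LCS DP gives dp[15][10] = 8, so this is optimal.

8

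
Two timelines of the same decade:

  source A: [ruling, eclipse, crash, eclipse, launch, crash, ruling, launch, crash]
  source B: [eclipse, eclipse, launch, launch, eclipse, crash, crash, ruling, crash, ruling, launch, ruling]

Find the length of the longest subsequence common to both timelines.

Pick eclipse (source A #2, source B #1), eclipse (source A #4, source B #2), launch (source A #5, source B #4), crash (source A #6, source B #9), ruling (source A #7, source B #10), launch (source A #8, source B #11); all 6 events appear in both, in order, and the DP table's final entry dp[9][12] is also 6, so no common subsequence is longer.

6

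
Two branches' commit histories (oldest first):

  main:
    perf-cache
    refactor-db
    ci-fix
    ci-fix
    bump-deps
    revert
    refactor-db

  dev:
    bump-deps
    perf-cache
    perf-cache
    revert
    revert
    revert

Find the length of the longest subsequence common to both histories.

2

Taking perf-cache (main #1, dev #3), revert (main #6, dev #6) gives a common subsequence of length 2. The LCS DP gives dp[7][6] = 2, so this is optimal.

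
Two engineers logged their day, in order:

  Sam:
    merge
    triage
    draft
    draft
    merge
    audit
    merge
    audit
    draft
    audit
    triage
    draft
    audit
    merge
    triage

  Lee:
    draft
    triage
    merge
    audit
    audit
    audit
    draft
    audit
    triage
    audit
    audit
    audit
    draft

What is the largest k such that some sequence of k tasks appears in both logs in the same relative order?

8

Pick triage at Sam[2]=Lee[2]; then merge at Sam[5]=Lee[3]; then audit at Sam[6]=Lee[5]; then audit at Sam[8]=Lee[6]; then draft at Sam[9]=Lee[7]; then audit at Sam[10]=Lee[8]; then triage at Sam[11]=Lee[9]; then draft at Sam[12]=Lee[13]; all 8 tasks appear in both, in order. dp[15][13] = 8 confirms this is the maximum.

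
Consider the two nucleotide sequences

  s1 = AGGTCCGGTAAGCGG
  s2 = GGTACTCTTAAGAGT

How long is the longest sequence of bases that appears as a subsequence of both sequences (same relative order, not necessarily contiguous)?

Match G (s1 #2, s2 #1); then G (s1 #3, s2 #2); then T (s1 #4, s2 #3); then C (s1 #5, s2 #5); then C (s1 #6, s2 #7); then T (s1 #9, s2 #9); then A (s1 #10, s2 #10); then A (s1 #11, s2 #11); then G (s1 #12, s2 #12); then G (s1 #14, s2 #14) — 10 bases in the same relative order in both. Since dp[15][15] = 10, nothing longer is possible.

10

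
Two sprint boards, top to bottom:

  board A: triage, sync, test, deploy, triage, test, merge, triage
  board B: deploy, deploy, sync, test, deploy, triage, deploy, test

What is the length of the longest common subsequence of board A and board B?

5

Pick sync at board A[2]=board B[3], then test at board A[3]=board B[4], then deploy at board A[4]=board B[5], then triage at board A[5]=board B[6], then test at board A[6]=board B[8]; all 5 tasks appear in both, in order. dp[8][8] = 5 confirms this is the maximum.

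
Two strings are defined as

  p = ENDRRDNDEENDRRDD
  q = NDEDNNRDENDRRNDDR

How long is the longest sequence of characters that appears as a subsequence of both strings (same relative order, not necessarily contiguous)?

12

Pick N (p #2, q #1) → D (p #3, q #2) → D (p #6, q #4) → N (p #7, q #6) → D (p #8, q #8) → E (p #10, q #9) → N (p #11, q #10) → D (p #12, q #11) → R (p #13, q #12) → R (p #14, q #13) → D (p #15, q #15) → D (p #16, q #16); all 12 characters appear in both, in order. Since dp[16][17] = 12, nothing longer is possible.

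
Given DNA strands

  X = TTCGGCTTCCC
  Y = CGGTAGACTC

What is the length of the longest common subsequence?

Let dp[i][j] be the LCS length of the first i bases of X and the first j bases of Y. dp[i][j] = dp[i-1][j-1]+1 when the i-th and j-th bases match, else max(dp[i-1][j], dp[i][j-1]).
    ·  C  G  G  T  A  G  A  C  T  C
 ·  0  0  0  0  0  0  0  0  0  0  0
 T  0  0  0  0  1  1  1  1  1  1  1
 T  0  0  0  0  1  1  1  1  1  2  2
 C  0  1  1  1  1  1  1  1  2  2  3
 G  0  1  2  2  2  2  2  2  2  2  3
 G  0  1  2  3  3  3  3  3  3  3  3
 C  0  1  2  3  3  3  3  3  4  4  4
 T  0  1  2  3  4  4  4  4  4  5  5
 T  0  1  2  3  4  4  4  4  4  5  5
 C  0  1  2  3  4  4  4  4  5  5  6
 C  0  1  2  3  4  4  4  4  5  5  6
 C  0  1  2  3  4  4  4  4  5  5  6
dp[11][10] = 6. One LCS (by backtracking along matches): CGGCTC.

6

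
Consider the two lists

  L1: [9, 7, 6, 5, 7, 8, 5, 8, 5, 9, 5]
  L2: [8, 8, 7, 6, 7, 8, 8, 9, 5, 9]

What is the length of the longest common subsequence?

7

Taking 7 (L1 #2, L2 #3), 6 (L1 #3, L2 #4), 7 (L1 #5, L2 #5), 8 (L1 #6, L2 #6), 8 (L1 #8, L2 #7), 5 (L1 #9, L2 #9), 9 (L1 #10, L2 #10) gives a common subsequence of length 7, and the DP table's final entry dp[11][10] is also 7, so no common subsequence is longer.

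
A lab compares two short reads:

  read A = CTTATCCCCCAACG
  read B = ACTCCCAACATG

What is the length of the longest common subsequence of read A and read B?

One common subsequence of length 9: C (read A #1, read B #2), then T (read A #5, read B #3), then C (read A #8, read B #4), then C (read A #9, read B #5), then C (read A #10, read B #6), then A (read A #11, read B #7), then A (read A #12, read B #8), then C (read A #13, read B #9), then G (read A #14, read B #12). dp[14][12] = 9 confirms this is the maximum.

9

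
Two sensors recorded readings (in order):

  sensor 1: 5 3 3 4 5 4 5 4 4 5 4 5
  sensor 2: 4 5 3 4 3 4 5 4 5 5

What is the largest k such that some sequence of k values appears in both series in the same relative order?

One common subsequence of length 8: 5 at sensor 1[1]=sensor 2[2], then 3 at sensor 1[2]=sensor 2[3], then 3 at sensor 1[3]=sensor 2[5], then 4 at sensor 1[6]=sensor 2[6], then 5 at sensor 1[7]=sensor 2[7], then 4 at sensor 1[9]=sensor 2[8], then 5 at sensor 1[10]=sensor 2[9], then 5 at sensor 1[12]=sensor 2[10]. dp[12][10] = 8 confirms this is the maximum.

8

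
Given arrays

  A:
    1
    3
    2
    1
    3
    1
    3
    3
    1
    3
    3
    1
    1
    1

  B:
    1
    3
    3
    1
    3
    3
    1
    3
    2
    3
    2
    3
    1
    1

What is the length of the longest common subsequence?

11

One common subsequence of length 11: 1 [1,1] → 3 [2,2] → 3 [5,3] → 1 [6,4] → 3 [7,5] → 3 [8,6] → 1 [9,7] → 3 [10,10] → 3 [11,12] → 1 [13,13] → 1 [14,14]. dp[14][14] = 11 confirms this is the maximum.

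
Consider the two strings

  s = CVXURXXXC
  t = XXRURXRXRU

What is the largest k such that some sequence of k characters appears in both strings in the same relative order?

5

Pick X (s #3, t #2) → U (s #4, t #4) → R (s #5, t #5) → X (s #6, t #6) → X (s #7, t #8); all 5 characters appear in both, in order, and the DP table's final entry dp[9][10] is also 5, so no common subsequence is longer.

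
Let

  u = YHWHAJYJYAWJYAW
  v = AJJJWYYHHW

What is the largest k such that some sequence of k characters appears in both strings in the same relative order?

Let dp[i][j] be the LCS length of the first i characters of u and the first j characters of v. dp[i][j] = dp[i-1][j-1]+1 when the i-th and j-th characters match, else max(dp[i-1][j], dp[i][j-1]).
    ·  A  J  J  J  W  Y  Y  H  H  W
 ·  0  0  0  0  0  0  0  0  0  0  0
 Y  0  0  0  0  0  0  1  1  1  1  1
 H  0  0  0  0  0  0  1  1  2  2  2
 W  0  0  0  0  0  1  1  1  2  2  3
 H  0  0  0  0  0  1  1  1  2  3  3
 A  0  1  1  1  1  1  1  1  2  3  3
 J  0  1  2  2  2  2  2  2  2  3  3
 Y  0  1  2  2  2  2  3  3  3  3  3
 J  0  1  2  3  3  3  3  3  3  3  3
 Y  0  1  2  3  3  3  4  4  4  4  4
 A  0  1  2  3  3  3  4  4  4  4  4
 W  0  1  2  3  3  4  4  4  4  4  5
 J  0  1  2  3  4  4  4  4  4  4  5
 Y  0  1  2  3  4  4  5  5  5  5  5
 A  0  1  2  3  4  4  5  5  5  5  5
 W  0  1  2  3  4  5  5  5  5  5  6
dp[15][10] = 6. One LCS (by backtracking along matches): AJJYYW.

6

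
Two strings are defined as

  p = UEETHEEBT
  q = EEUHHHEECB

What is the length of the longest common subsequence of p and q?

6

Taking E (p #2, q #1) → E (p #3, q #2) → H (p #5, q #6) → E (p #6, q #7) → E (p #7, q #8) → B (p #8, q #10) gives a common subsequence of length 6. dp[9][10] = 6 confirms this is the maximum.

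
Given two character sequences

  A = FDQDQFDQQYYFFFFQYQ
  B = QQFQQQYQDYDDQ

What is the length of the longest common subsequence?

9

One common subsequence of length 9: Q (A #3, B #1) → Q (A #5, B #2) → F (A #6, B #3) → Q (A #8, B #5) → Q (A #9, B #6) → Y (A #11, B #7) → Q (A #16, B #8) → Y (A #17, B #10) → Q (A #18, B #13). The LCS DP gives dp[18][13] = 9, so this is optimal.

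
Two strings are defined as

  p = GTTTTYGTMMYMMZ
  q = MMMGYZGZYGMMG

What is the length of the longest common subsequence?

Taking G [1,4], then Y [6,5], then G [7,7], then Y [11,9], then M [12,11], then M [13,12] gives a common subsequence of length 6. dp[14][13] = 6 confirms this is the maximum.

6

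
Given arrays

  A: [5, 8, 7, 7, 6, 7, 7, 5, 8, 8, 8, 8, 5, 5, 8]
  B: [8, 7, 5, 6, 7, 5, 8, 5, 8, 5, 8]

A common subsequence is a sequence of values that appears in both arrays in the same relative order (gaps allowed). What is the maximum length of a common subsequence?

Pick 8 at A[2]=B[1], 7 at A[3]=B[2], 6 at A[5]=B[4], 7 at A[7]=B[5], 5 at A[8]=B[6], 8 at A[9]=B[7], 8 at A[12]=B[9], 5 at A[14]=B[10], 8 at A[15]=B[11]; all 9 values appear in both, in order. dp[15][11] = 9 confirms this is the maximum.

9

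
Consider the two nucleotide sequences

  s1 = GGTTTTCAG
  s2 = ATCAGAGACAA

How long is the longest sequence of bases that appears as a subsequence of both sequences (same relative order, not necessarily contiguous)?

4

One common subsequence of length 4: G (s1 #1, s2 #5), then G (s1 #2, s2 #7), then C (s1 #7, s2 #9), then A (s1 #8, s2 #11). The LCS DP gives dp[9][11] = 4, so this is optimal.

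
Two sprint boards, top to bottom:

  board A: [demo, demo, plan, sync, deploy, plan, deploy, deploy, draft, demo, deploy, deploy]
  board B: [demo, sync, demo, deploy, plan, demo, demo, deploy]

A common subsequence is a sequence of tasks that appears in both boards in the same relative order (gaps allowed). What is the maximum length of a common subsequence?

6

One common subsequence of length 6: demo (board A #1, board B #1); then demo (board A #2, board B #3); then deploy (board A #5, board B #4); then plan (board A #6, board B #5); then demo (board A #10, board B #7); then deploy (board A #12, board B #8). dp[12][8] = 6 confirms this is the maximum.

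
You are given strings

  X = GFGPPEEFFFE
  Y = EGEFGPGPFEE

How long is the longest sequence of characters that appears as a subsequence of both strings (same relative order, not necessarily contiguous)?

Taking G at X[1]=Y[2]; then F at X[2]=Y[4]; then G at X[3]=Y[5]; then P at X[4]=Y[6]; then P at X[5]=Y[8]; then E at X[7]=Y[10]; then E at X[11]=Y[11] gives a common subsequence of length 7. Since dp[11][11] = 7, nothing longer is possible.

7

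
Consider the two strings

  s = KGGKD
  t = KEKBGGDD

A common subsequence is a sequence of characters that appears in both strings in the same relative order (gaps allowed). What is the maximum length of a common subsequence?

4

Match K [1,3], then G [2,5], then G [3,6], then D [5,8] — 4 characters in the same relative order in both, and the DP table's final entry dp[5][8] is also 4, so no common subsequence is longer.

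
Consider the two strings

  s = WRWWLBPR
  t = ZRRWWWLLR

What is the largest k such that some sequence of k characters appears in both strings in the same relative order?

Match W at s[1]=t[4], W at s[3]=t[5], W at s[4]=t[6], L at s[5]=t[8], R at s[8]=t[9] — 5 characters in the same relative order in both. dp[8][9] = 5 confirms this is the maximum.

5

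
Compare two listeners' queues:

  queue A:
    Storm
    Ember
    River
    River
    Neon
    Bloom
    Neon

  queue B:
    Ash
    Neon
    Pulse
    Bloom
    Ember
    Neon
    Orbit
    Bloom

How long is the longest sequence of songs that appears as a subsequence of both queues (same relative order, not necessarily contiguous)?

One common subsequence of length 3: Ember (queue A #2, queue B #5), then Neon (queue A #5, queue B #6), then Bloom (queue A #6, queue B #8), and the DP table's final entry dp[7][8] is also 3, so no common subsequence is longer.

3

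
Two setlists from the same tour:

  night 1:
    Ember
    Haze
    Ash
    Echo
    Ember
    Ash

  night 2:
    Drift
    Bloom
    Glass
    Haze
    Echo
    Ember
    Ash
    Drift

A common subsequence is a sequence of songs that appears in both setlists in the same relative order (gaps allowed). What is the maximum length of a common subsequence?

4

Pick Haze [2,4], Echo [4,5], Ember [5,6], Ash [6,7]; all 4 songs appear in both, in order. Since dp[6][8] = 4, nothing longer is possible.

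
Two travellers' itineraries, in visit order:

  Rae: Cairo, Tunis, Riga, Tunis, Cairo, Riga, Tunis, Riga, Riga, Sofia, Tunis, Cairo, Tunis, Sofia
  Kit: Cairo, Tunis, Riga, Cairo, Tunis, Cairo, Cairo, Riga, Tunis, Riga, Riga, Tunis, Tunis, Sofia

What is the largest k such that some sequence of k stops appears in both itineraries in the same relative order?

12

Taking Cairo at Rae[1]=Kit[1]; then Tunis at Rae[2]=Kit[2]; then Riga at Rae[3]=Kit[3]; then Tunis at Rae[4]=Kit[5]; then Cairo at Rae[5]=Kit[7]; then Riga at Rae[6]=Kit[8]; then Tunis at Rae[7]=Kit[9]; then Riga at Rae[8]=Kit[10]; then Riga at Rae[9]=Kit[11]; then Tunis at Rae[11]=Kit[12]; then Tunis at Rae[13]=Kit[13]; then Sofia at Rae[14]=Kit[14] gives a common subsequence of length 12, and the DP table's final entry dp[14][14] is also 12, so no common subsequence is longer.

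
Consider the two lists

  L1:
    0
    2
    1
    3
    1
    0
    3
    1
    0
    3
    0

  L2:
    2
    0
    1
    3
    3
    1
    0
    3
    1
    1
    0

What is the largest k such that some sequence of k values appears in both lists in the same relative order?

8

Let dp[i][j] be the LCS length of the first i values of L1 and the first j values of L2. dp[i][j] = dp[i-1][j-1]+1 when the i-th and j-th values match, else max(dp[i-1][j], dp[i][j-1]).
    ·  2  0  1  3  3  1  0  3  1  1  0
 ·  0  0  0  0  0  0  0  0  0  0  0  0
 0  0  0  1  1  1  1  1  1  1  1  1  1
 2  0  1  1  1  1  1  1  1  1  1  1  1
 1  0  1  1  2  2  2  2  2  2  2  2  2
 3  0  1  1  2  3  3  3  3  3  3  3  3
 1  0  1  1  2  3  3  4  4  4  4  4  4
 0  0  1  2  2  3  3  4  5  5  5  5  5
 3  0  1  2  2  3  4  4  5  6  6  6  6
 1  0  1  2  3  3  4  5  5  6  7  7  7
 0  0  1  2  3  3  4  5  6  6  7  7  8
 3  0  1  2  3  4  4  5  6  7  7  7  8
 0  0  1  2  3  4  4  5  6  7  7  7  8
dp[11][11] = 8. One LCS (by backtracking along matches): 0, 1, 3, 1, 0, 3, 1, 0.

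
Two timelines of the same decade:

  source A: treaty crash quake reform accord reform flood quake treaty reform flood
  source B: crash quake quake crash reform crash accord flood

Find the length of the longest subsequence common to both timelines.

Match crash [2,1]; then quake [3,3]; then reform [4,5]; then accord [5,7]; then flood [11,8] — 5 events in the same relative order in both, and the DP table's final entry dp[11][8] is also 5, so no common subsequence is longer.

5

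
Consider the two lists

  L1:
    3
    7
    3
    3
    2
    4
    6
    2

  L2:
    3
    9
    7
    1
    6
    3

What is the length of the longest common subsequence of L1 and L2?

One common subsequence of length 3: 3 at L1[1]=L2[1], 7 at L1[2]=L2[3], 3 at L1[4]=L2[6], and the DP table's final entry dp[8][6] is also 3, so no common subsequence is longer.

3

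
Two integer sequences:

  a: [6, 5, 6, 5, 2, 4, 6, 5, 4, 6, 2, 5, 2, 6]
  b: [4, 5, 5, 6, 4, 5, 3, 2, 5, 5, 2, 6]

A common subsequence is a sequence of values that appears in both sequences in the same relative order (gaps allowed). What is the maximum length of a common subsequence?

Pick 5 (a #2, b #3), then 6 (a #3, b #4), then 5 (a #4, b #6), then 2 (a #5, b #8), then 5 (a #8, b #9), then 5 (a #12, b #10), then 2 (a #13, b #11), then 6 (a #14, b #12); all 8 values appear in both, in order. Since dp[14][12] = 8, nothing longer is possible.

8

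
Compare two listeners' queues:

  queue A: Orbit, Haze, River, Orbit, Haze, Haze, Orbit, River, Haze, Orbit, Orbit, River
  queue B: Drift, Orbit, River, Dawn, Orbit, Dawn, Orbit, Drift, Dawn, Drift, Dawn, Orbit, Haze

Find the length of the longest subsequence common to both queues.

Taking Orbit [1,2]; then River [3,3]; then Orbit [4,7]; then Orbit [7,12]; then Haze [9,13] gives a common subsequence of length 5. dp[12][13] = 5 confirms this is the maximum.

5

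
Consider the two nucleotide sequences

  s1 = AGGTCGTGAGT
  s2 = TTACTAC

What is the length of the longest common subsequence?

4

Taking A (s1 #1, s2 #3) → C (s1 #5, s2 #4) → T (s1 #7, s2 #5) → A (s1 #9, s2 #6) gives a common subsequence of length 4. Since dp[11][7] = 4, nothing longer is possible.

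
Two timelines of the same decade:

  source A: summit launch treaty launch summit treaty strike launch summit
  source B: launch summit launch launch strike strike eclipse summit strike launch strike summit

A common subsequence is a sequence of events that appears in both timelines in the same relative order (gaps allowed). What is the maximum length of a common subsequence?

Match summit [1,2]; then launch [2,3]; then launch [4,4]; then summit [5,8]; then strike [7,9]; then launch [8,10]; then summit [9,12] — 7 events in the same relative order in both. The LCS DP gives dp[9][12] = 7, so this is optimal.

7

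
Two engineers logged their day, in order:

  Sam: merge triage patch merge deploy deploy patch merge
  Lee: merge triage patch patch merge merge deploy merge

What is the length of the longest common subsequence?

Pick merge [1,1] → triage [2,2] → patch [3,4] → merge [4,6] → deploy [6,7] → merge [8,8]; all 6 tasks appear in both, in order. dp[8][8] = 6 confirms this is the maximum.

6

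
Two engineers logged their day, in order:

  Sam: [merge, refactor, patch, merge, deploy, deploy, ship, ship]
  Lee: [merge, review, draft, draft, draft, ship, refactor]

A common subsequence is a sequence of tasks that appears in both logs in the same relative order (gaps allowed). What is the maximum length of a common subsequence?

Taking merge at Sam[1]=Lee[1] → refactor at Sam[2]=Lee[7] gives a common subsequence of length 2. Since dp[8][7] = 2, nothing longer is possible.

2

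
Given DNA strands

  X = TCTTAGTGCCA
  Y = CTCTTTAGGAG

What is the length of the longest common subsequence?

Match T (X #1, Y #2); then C (X #2, Y #3); then T (X #3, Y #5); then T (X #4, Y #6); then A (X #5, Y #7); then G (X #6, Y #8); then G (X #8, Y #9); then A (X #11, Y #10) — 8 bases in the same relative order in both. Since dp[11][11] = 8, nothing longer is possible.

8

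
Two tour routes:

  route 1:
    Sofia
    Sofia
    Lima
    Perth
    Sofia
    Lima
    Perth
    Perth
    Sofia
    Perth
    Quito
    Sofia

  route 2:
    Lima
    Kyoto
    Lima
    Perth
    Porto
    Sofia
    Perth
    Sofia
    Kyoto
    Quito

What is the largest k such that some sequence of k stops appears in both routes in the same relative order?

6

Match Lima at route 1[3]=route 2[3]; then Perth at route 1[4]=route 2[4]; then Sofia at route 1[5]=route 2[6]; then Perth at route 1[8]=route 2[7]; then Sofia at route 1[9]=route 2[8]; then Quito at route 1[11]=route 2[10] — 6 stops in the same relative order in both. dp[12][10] = 6 confirms this is the maximum.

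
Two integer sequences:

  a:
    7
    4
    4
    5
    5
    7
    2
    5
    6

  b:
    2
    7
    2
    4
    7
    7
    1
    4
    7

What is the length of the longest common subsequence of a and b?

4

Taking 7 at a[1]=b[2], then 4 at a[2]=b[4], then 4 at a[3]=b[8], then 7 at a[6]=b[9] gives a common subsequence of length 4. The LCS DP gives dp[9][9] = 4, so this is optimal.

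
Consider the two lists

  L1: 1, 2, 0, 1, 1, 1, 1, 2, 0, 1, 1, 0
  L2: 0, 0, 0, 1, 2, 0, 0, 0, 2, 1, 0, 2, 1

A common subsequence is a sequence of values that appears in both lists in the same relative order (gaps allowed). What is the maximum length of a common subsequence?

Match 1 [1,4]; then 2 [2,5]; then 0 [3,8]; then 1 [4,10]; then 2 [8,12]; then 1 [11,13] — 6 values in the same relative order in both. Since dp[12][13] = 6, nothing longer is possible.

6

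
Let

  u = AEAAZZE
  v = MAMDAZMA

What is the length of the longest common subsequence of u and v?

3

Let dp[i][j] be the LCS length of the first i characters of u and the first j characters of v. dp[i][j] = dp[i-1][j-1]+1 when the i-th and j-th characters match, else max(dp[i-1][j], dp[i][j-1]).
    ·  M  A  M  D  A  Z  M  A
 ·  0  0  0  0  0  0  0  0  0
 A  0  0  1  1  1  1  1  1  1
 E  0  0  1  1  1  1  1  1  1
 A  0  0  1  1  1  2  2  2  2
 A  0  0  1  1  1  2  2  2  3
 Z  0  0  1  1  1  2  3  3  3
 Z  0  0  1  1  1  2  3  3  3
 E  0  0  1  1  1  2  3  3  3
dp[7][8] = 3. One LCS (by backtracking along matches): AAA.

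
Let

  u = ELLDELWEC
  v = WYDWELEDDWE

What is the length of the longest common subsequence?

5

Let dp[i][j] be the LCS length of the first i characters of u and the first j characters of v. dp[i][j] = dp[i-1][j-1]+1 when the i-th and j-th characters match, else max(dp[i-1][j], dp[i][j-1]).
    ·  W  Y  D  W  E  L  E  D  D  W  E
 ·  0  0  0  0  0  0  0  0  0  0  0  0
 E  0  0  0  0  0  1  1  1  1  1  1  1
 L  0  0  0  0  0  1  2  2  2  2  2  2
 L  0  0  0  0  0  1  2  2  2  2  2  2
 D  0  0  0  1  1  1  2  2  3  3  3  3
 E  0  0  0  1  1  2  2  3  3  3  3  4
 L  0  0  0  1  1  2  3  3  3  3  3  4
 W  0  1  1  1  2  2  3  3  3  3  4  4
 E  0  1  1  1  2  3  3  4  4  4  4  5
 C  0  1  1  1  2  3  3  4  4  4  4  5
dp[9][11] = 5. One LCS (by backtracking along matches): ELDWE.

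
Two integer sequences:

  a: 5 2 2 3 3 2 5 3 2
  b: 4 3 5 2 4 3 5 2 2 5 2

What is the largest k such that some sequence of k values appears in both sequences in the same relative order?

Let dp[i][j] be the LCS length of the first i values of a and the first j values of b. dp[i][j] = dp[i-1][j-1]+1 when the i-th and j-th values match, else max(dp[i-1][j], dp[i][j-1]).
    ·  4  3  5  2  4  3  5  2  2  5  2
 ·  0  0  0  0  0  0  0  0  0  0  0  0
 5  0  0  0  1  1  1  1  1  1  1  1  1
 2  0  0  0  1  2  2  2  2  2  2  2  2
 2  0  0  0  1  2  2  2  2  3  3  3  3
 3  0  0  1  1  2  2  3  3  3  3  3  3
 3  0  0  1  1  2  2  3  3  3  3  3  3
 2  0  0  1  1  2  2  3  3  4  4  4  4
 5  0  0  1  2  2  2  3  4  4  4  5  5
 3  0  0  1  2  2  2  3  4  4  4  5  5
 2  0  0  1  2  3  3  3  4  5  5  5  6
dp[9][11] = 6. One LCS (by backtracking along matches): 5, 2, 2, 2, 5, 2.

6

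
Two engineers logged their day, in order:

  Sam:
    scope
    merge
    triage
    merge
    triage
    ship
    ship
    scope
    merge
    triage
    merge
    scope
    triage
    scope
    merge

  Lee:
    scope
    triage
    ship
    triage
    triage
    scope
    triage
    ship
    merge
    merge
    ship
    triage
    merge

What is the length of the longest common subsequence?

8

Taking scope [1,1] → triage [3,5] → triage [5,7] → ship [7,8] → merge [9,9] → merge [11,10] → triage [13,12] → merge [15,13] gives a common subsequence of length 8. dp[15][13] = 8 confirms this is the maximum.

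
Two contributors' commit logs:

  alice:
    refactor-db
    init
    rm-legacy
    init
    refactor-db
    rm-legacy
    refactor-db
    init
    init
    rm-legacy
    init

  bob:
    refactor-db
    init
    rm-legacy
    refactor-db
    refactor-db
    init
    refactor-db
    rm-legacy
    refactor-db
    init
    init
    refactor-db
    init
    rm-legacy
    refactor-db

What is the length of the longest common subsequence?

10

Pick refactor-db at alice[1]=bob[1] → init at alice[2]=bob[2] → rm-legacy at alice[3]=bob[3] → init at alice[4]=bob[6] → refactor-db at alice[5]=bob[7] → rm-legacy at alice[6]=bob[8] → refactor-db at alice[7]=bob[9] → init at alice[8]=bob[11] → init at alice[9]=bob[13] → rm-legacy at alice[10]=bob[14]; all 10 commits appear in both, in order. Since dp[11][15] = 10, nothing longer is possible.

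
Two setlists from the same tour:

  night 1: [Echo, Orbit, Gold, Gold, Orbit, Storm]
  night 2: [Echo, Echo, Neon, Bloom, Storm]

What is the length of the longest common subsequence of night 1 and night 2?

Match Echo (night 1 #1, night 2 #2), then Storm (night 1 #6, night 2 #5) — 2 songs in the same relative order in both. The LCS DP gives dp[6][5] = 2, so this is optimal.

2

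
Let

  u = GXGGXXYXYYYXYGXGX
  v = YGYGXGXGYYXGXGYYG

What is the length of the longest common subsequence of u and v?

10

One common subsequence of length 10: G at u[1]=v[4], then X at u[2]=v[5], then G at u[3]=v[6], then G at u[4]=v[8], then Y at u[10]=v[9], then Y at u[11]=v[10], then X at u[12]=v[11], then G at u[14]=v[12], then X at u[15]=v[13], then G at u[16]=v[17]. dp[17][17] = 10 confirms this is the maximum.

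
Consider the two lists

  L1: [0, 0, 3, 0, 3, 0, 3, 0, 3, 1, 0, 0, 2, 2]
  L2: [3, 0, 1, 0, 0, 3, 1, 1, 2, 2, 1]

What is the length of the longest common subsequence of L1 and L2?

8

Match 3 [3,1], then 0 [4,2], then 0 [6,4], then 0 [8,5], then 3 [9,6], then 1 [10,8], then 2 [13,9], then 2 [14,10] — 8 values in the same relative order in both, and the DP table's final entry dp[14][11] is also 8, so no common subsequence is longer.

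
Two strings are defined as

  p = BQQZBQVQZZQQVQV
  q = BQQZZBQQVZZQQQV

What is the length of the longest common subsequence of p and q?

13

Match B (p #1, q #1); then Q (p #2, q #2); then Q (p #3, q #3); then Z (p #4, q #5); then B (p #5, q #6); then Q (p #6, q #8); then V (p #7, q #9); then Z (p #9, q #10); then Z (p #10, q #11); then Q (p #11, q #12); then Q (p #12, q #13); then Q (p #14, q #14); then V (p #15, q #15) — 13 characters in the same relative order in both. The LCS DP gives dp[15][15] = 13, so this is optimal.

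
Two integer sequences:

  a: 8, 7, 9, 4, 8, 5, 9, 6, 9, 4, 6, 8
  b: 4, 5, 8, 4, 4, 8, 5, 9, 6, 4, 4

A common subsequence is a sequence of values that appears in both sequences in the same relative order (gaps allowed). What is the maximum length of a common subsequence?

7

Let dp[i][j] be the LCS length of the first i values of a and the first j values of b. dp[i][j] = dp[i-1][j-1]+1 when the i-th and j-th values match, else max(dp[i-1][j], dp[i][j-1]).
    ·  4  5  8  4  4  8  5  9  6  4  4
 ·  0  0  0  0  0  0  0  0  0  0  0  0
 8  0  0  0  1  1  1  1  1  1  1  1  1
 7  0  0  0  1  1  1  1  1  1  1  1  1
 9  0  0  0  1  1  1  1  1  2  2  2  2
 4  0  1  1  1  2  2  2  2  2  2  3  3
 8  0  1  1  2  2  2  3  3  3  3  3  3
 5  0  1  2  2  2  2  3  4  4  4  4  4
 9  0  1  2  2  2  2  3  4  5  5  5  5
 6  0  1  2  2  2  2  3  4  5  6  6  6
 9  0  1  2  2  2  2  3  4  5  6  6  6
 4  0  1  2  2  3  3  3  4  5  6  7  7
 6  0  1  2  2  3  3  3  4  5  6  7  7
 8  0  1  2  3  3  3  4  4  5  6  7  7
dp[12][11] = 7. One LCS (by backtracking along matches): 8, 4, 8, 5, 9, 6, 4.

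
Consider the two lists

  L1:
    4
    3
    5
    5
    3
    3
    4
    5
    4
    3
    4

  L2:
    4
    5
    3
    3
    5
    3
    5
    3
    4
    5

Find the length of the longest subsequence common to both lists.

Let dp[i][j] be the LCS length of the first i values of L1 and the first j values of L2. dp[i][j] = dp[i-1][j-1]+1 when the i-th and j-th values match, else max(dp[i-1][j], dp[i][j-1]).
    ·  4  5  3  3  5  3  5  3  4  5
 ·  0  0  0  0  0  0  0  0  0  0  0
 4  0  1  1  1  1  1  1  1  1  1  1
 3  0  1  1  2  2  2  2  2  2  2  2
 5  0  1  2  2  2  3  3  3  3  3  3
 5  0  1  2  2  2  3  3  4  4  4  4
 3  0  1  2  3  3  3  4  4  5  5  5
 3  0  1  2  3  4  4  4  4  5  5  5
 4  0  1  2  3  4  4  4  4  5  6  6
 5  0  1  2  3  4  5  5  5  5  6  7
 4  0  1  2  3  4  5  5  5  5  6  7
 3  0  1  2  3  4  5  6  6  6  6  7
 4  0  1  2  3  4  5  6  6  6  7  7
dp[11][10] = 7. One LCS (by backtracking along matches): 4, 3, 5, 5, 3, 4, 5.

7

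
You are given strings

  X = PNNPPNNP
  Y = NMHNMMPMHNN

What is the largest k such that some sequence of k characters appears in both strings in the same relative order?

Taking N (X #2, Y #1), then N (X #3, Y #4), then P (X #4, Y #7), then N (X #6, Y #10), then N (X #7, Y #11) gives a common subsequence of length 5. The LCS DP gives dp[8][11] = 5, so this is optimal.

5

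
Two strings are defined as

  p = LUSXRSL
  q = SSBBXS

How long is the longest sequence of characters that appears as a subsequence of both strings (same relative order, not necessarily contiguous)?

Let dp[i][j] be the LCS length of the first i characters of p and the first j characters of q. dp[i][j] = dp[i-1][j-1]+1 when the i-th and j-th characters match, else max(dp[i-1][j], dp[i][j-1]).
    ·  S  S  B  B  X  S
 ·  0  0  0  0  0  0  0
 L  0  0  0  0  0  0  0
 U  0  0  0  0  0  0  0
 S  0  1  1  1  1  1  1
 X  0  1  1  1  1  2  2
 R  0  1  1  1  1  2  2
 S  0  1  2  2  2  2  3
 L  0  1  2  2  2  2  3
dp[7][6] = 3. One LCS (by backtracking along matches): SXS.

3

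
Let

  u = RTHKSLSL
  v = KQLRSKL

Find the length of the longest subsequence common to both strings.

One common subsequence of length 4: K (u #4, v #1), L (u #6, v #3), S (u #7, v #5), L (u #8, v #7). dp[8][7] = 4 confirms this is the maximum.

4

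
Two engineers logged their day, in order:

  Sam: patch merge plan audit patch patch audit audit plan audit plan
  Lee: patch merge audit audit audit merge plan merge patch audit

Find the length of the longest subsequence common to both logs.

One common subsequence of length 7: patch at Sam[1]=Lee[1], then merge at Sam[2]=Lee[2], then audit at Sam[4]=Lee[3], then audit at Sam[7]=Lee[4], then audit at Sam[8]=Lee[5], then plan at Sam[9]=Lee[7], then audit at Sam[10]=Lee[10]. dp[11][10] = 7 confirms this is the maximum.

7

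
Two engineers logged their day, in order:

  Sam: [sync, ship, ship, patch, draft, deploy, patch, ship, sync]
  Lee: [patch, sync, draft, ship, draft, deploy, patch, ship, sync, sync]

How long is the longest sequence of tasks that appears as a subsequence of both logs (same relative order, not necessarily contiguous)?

Pick sync [1,2] → ship [3,4] → draft [5,5] → deploy [6,6] → patch [7,7] → ship [8,8] → sync [9,10]; all 7 tasks appear in both, in order. Since dp[9][10] = 7, nothing longer is possible.

7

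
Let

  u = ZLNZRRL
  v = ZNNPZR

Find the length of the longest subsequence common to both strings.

Pick Z (u #1, v #1); then N (u #3, v #3); then Z (u #4, v #5); then R (u #6, v #6); all 4 characters appear in both, in order. Since dp[7][6] = 4, nothing longer is possible.

4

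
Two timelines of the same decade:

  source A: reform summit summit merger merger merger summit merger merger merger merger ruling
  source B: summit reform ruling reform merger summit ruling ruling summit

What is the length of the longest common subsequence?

Pick reform [1,4], then merger [6,5], then summit [7,6], then ruling [12,8]; all 4 events appear in both, in order. The LCS DP gives dp[12][9] = 4, so this is optimal.

4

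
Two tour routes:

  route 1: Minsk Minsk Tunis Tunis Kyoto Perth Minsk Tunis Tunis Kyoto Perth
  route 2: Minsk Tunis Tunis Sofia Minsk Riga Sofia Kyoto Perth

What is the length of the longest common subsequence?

6

One common subsequence of length 6: Minsk (route 1 #2, route 2 #1), Tunis (route 1 #3, route 2 #2), Tunis (route 1 #4, route 2 #3), Minsk (route 1 #7, route 2 #5), Kyoto (route 1 #10, route 2 #8), Perth (route 1 #11, route 2 #9). Since dp[11][9] = 6, nothing longer is possible.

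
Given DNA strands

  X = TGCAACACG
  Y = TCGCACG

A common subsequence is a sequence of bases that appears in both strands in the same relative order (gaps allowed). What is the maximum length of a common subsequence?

6

Let dp[i][j] be the LCS length of the first i bases of X and the first j bases of Y. dp[i][j] = dp[i-1][j-1]+1 when the i-th and j-th bases match, else max(dp[i-1][j], dp[i][j-1]).
    ·  T  C  G  C  A  C  G
 ·  0  0  0  0  0  0  0  0
 T  0  1  1  1  1  1  1  1
 G  0  1  1  2  2  2  2  2
 C  0  1  2  2  3  3  3  3
 A  0  1  2  2  3  4  4  4
 A  0  1  2  2  3  4  4  4
 C  0  1  2  2  3  4  5  5
 A  0  1  2  2  3  4  5  5
 C  0  1  2  2  3  4  5  5
 G  0  1  2  3  3  4  5  6
dp[9][7] = 6. One LCS (by backtracking along matches): TGCACG.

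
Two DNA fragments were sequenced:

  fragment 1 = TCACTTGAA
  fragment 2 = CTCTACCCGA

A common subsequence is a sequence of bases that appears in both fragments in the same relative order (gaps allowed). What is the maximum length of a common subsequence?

Pick T at fragment 1[1]=fragment 2[2] → C at fragment 1[2]=fragment 2[3] → A at fragment 1[3]=fragment 2[5] → C at fragment 1[4]=fragment 2[8] → G at fragment 1[7]=fragment 2[9] → A at fragment 1[9]=fragment 2[10]; all 6 bases appear in both, in order. Since dp[9][10] = 6, nothing longer is possible.

6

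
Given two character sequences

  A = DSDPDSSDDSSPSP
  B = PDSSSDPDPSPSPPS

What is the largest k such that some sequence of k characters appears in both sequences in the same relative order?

10

Match D [1,2], then S [2,3], then S [6,4], then S [7,5], then D [8,6], then D [9,8], then S [10,10], then S [11,12], then P [12,14], then S [13,15] — 10 characters in the same relative order in both. The LCS DP gives dp[14][15] = 10, so this is optimal.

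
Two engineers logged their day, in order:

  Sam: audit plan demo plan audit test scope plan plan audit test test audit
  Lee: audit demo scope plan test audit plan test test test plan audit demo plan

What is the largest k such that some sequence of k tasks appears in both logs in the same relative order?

Taking audit at Sam[1]=Lee[1]; then demo at Sam[3]=Lee[2]; then plan at Sam[4]=Lee[4]; then audit at Sam[5]=Lee[6]; then test at Sam[6]=Lee[8]; then test at Sam[11]=Lee[9]; then test at Sam[12]=Lee[10]; then audit at Sam[13]=Lee[12] gives a common subsequence of length 8. dp[13][14] = 8 confirms this is the maximum.

8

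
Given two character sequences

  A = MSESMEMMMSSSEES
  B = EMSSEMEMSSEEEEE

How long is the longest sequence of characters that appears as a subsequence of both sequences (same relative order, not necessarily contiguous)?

Match M [1,2], S [2,4], E [3,5], M [5,6], E [6,7], M [9,8], S [10,9], S [11,10], E [13,14], E [14,15] — 10 characters in the same relative order in both. Since dp[15][15] = 10, nothing longer is possible.

10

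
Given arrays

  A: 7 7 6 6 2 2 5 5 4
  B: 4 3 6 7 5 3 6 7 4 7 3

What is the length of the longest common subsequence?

3

Match 7 [1,4], 7 [2,8], 4 [9,9] — 3 values in the same relative order in both. Since dp[9][11] = 3, nothing longer is possible.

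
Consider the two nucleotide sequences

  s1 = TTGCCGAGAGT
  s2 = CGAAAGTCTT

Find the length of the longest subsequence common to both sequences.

Taking C (s1 #5, s2 #1) → G (s1 #6, s2 #2) → A (s1 #7, s2 #4) → A (s1 #9, s2 #5) → G (s1 #10, s2 #6) → T (s1 #11, s2 #10) gives a common subsequence of length 6. Since dp[11][10] = 6, nothing longer is possible.

6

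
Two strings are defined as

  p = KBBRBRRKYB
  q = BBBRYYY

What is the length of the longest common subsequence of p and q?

5

One common subsequence of length 5: B [2,1], B [3,2], B [5,3], R [6,4], Y [9,7]. dp[10][7] = 5 confirms this is the maximum.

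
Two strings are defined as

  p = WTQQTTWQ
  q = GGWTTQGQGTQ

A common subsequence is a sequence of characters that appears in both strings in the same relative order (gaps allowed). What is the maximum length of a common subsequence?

6

Taking W (p #1, q #3), T (p #2, q #5), Q (p #3, q #6), Q (p #4, q #8), T (p #6, q #10), Q (p #8, q #11) gives a common subsequence of length 6. Since dp[8][11] = 6, nothing longer is possible.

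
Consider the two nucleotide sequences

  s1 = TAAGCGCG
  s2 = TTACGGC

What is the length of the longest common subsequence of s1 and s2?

5

Let dp[i][j] be the LCS length of the first i bases of s1 and the first j bases of s2. dp[i][j] = dp[i-1][j-1]+1 when the i-th and j-th bases match, else max(dp[i-1][j], dp[i][j-1]).
    ·  T  T  A  C  G  G  C
 ·  0  0  0  0  0  0  0  0
 T  0  1  1  1  1  1  1  1
 A  0  1  1  2  2  2  2  2
 A  0  1  1  2  2  2  2  2
 G  0  1  1  2  2  3  3  3
 C  0  1  1  2  3  3  3  4
 G  0  1  1  2  3  4  4  4
 C  0  1  1  2  3  4  4  5
 G  0  1  1  2  3  4  5  5
dp[8][7] = 5. One LCS (by backtracking along matches): TAGGC.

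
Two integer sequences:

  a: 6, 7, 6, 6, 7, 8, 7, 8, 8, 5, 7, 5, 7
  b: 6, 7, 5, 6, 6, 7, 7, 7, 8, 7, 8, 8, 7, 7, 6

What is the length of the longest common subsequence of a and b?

11

One common subsequence of length 11: 6 [1,1] → 7 [2,2] → 6 [3,4] → 6 [4,5] → 7 [5,8] → 8 [6,9] → 7 [7,10] → 8 [8,11] → 8 [9,12] → 7 [11,13] → 7 [13,14]. The LCS DP gives dp[13][15] = 11, so this is optimal.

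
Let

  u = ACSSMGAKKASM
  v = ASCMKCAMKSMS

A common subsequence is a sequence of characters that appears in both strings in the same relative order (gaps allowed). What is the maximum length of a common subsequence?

7

Let dp[i][j] be the LCS length of the first i characters of u and the first j characters of v. dp[i][j] = dp[i-1][j-1]+1 when the i-th and j-th characters match, else max(dp[i-1][j], dp[i][j-1]).
    ·  A  S  C  M  K  C  A  M  K  S  M  S
 ·  0  0  0  0  0  0  0  0  0  0  0  0  0
 A  0  1  1  1  1  1  1  1  1  1  1  1  1
 C  0  1  1  2  2  2  2  2  2  2  2  2  2
 S  0  1  2  2  2  2  2  2  2  2  3  3  3
 S  0  1  2  2  2  2  2  2  2  2  3  3  4
 M  0  1  2  2  3  3  3  3  3  3  3  4  4
 G  0  1  2  2  3  3  3  3  3  3  3  4  4
 A  0  1  2  2  3  3  3  4  4  4  4  4  4
 K  0  1  2  2  3  4  4  4  4  5  5  5  5
 K  0  1  2  2  3  4  4  4  4  5  5  5  5
 A  0  1  2  2  3  4  4  5  5  5  5  5  5
 S  0  1  2  2  3  4  4  5  5  5  6  6  6
 M  0  1  2  2  3  4  4  5  6  6  6  7  7
dp[12][12] = 7. One LCS (by backtracking along matches): ACMAKSM.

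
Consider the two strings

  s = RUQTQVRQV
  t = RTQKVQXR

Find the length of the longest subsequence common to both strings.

5

Let dp[i][j] be the LCS length of the first i characters of s and the first j characters of t. dp[i][j] = dp[i-1][j-1]+1 when the i-th and j-th characters match, else max(dp[i-1][j], dp[i][j-1]).
    ·  R  T  Q  K  V  Q  X  R
 ·  0  0  0  0  0  0  0  0  0
 R  0  1  1  1  1  1  1  1  1
 U  0  1  1  1  1  1  1  1  1
 Q  0  1  1  2  2  2  2  2  2
 T  0  1  2  2  2  2  2  2  2
 Q  0  1  2  3  3  3  3  3  3
 V  0  1  2  3  3  4  4  4  4
 R  0  1  2  3  3  4  4  4  5
 Q  0  1  2  3  3  4  5  5  5
 V  0  1  2  3  3  4  5  5  5
dp[9][8] = 5. One LCS (by backtracking along matches): RTQVR.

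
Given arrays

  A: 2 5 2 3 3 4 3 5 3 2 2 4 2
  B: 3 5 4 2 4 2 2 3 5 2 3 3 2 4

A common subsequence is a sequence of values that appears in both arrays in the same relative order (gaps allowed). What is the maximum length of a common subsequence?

8

Taking 5 [2,2] → 2 [3,4] → 4 [6,5] → 3 [7,8] → 5 [8,9] → 3 [9,12] → 2 [11,13] → 4 [12,14] gives a common subsequence of length 8. dp[13][14] = 8 confirms this is the maximum.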